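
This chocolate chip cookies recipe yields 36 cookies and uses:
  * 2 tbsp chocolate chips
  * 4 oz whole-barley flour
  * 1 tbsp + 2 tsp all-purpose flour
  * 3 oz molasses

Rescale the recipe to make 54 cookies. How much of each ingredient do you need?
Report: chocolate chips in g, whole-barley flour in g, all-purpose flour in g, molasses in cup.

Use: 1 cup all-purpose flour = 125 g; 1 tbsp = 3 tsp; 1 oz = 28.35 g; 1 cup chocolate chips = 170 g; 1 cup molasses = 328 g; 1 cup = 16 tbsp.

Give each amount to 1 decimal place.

Scaling factor: 54/36 = 3/2 = 1.5.
chocolate chips: 2 tbsp × 3/2 ÷ 16 tbsp/cup × 170 g/cup ≈ 31.9 g
whole-barley flour: 4 oz × 3/2 × 28.35 g/oz = 170.1 g
all-purpose flour: (1 tbsp + 2 tsp = 5/3 tbsp) × 3/2 ÷ 16 tbsp/cup × 125 g/cup ≈ 19.5 g
molasses: 3 oz × 3/2 × 28.35 g/oz ÷ 328 g/cup ≈ 0.4 cup

chocolate chips: 31.9 g; whole-barley flour: 170.1 g; all-purpose flour: 19.5 g; molasses: 0.4 cup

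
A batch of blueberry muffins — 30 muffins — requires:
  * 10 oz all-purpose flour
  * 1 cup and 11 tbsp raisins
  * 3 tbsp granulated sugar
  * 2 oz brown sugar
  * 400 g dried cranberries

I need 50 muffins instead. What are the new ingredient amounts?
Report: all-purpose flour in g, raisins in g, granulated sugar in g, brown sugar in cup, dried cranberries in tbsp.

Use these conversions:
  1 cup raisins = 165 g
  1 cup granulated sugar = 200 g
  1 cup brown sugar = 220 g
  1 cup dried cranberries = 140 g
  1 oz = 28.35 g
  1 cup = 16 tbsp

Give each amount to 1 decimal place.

all-purpose flour: 472.5 g; raisins: 464.1 g; granulated sugar: 62.5 g; brown sugar: 0.4 cup; dried cranberries: 76.2 tbsp

Scaling factor: 50/30 = 5/3.
all-purpose flour: 10 oz × 5/3 × 28.35 g/oz = 472.5 g
raisins: (1 cup + 11 tbsp = 1.6875 cup) × 5/3 × 165 g/cup ≈ 464.1 g
granulated sugar: 3 tbsp × 5/3 ÷ 16 tbsp/cup × 200 g/cup = 62.5 g
brown sugar: 2 oz × 5/3 × 28.35 g/oz ÷ 220 g/cup ≈ 0.4 cup
dried cranberries: 400 g × 5/3 ÷ 140 g/cup × 16 tbsp/cup ≈ 76.2 tbsp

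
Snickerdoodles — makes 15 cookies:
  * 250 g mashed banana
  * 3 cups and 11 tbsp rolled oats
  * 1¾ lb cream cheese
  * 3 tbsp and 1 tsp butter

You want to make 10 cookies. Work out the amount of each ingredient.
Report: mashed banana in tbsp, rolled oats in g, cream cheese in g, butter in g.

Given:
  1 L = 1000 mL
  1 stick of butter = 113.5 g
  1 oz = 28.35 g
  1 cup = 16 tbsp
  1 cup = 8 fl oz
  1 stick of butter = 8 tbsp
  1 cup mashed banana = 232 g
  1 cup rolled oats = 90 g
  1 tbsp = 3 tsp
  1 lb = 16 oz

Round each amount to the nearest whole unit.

Scaling factor: 10/15 = 2/3.
mashed banana: 250 g × 2/3 ÷ 232 g/cup × 16 tbsp/cup ≈ 11 tbsp
rolled oats: (3 cup + 11 tbsp = 3.6875 cup) × 2/3 × 90 g/cup ≈ 221 g
cream cheese: 1.75 lb × 2/3 × 16 oz/lb × 28.35 g/oz ≈ 529 g
butter: (3 tbsp + 1 tsp = 10/3 tbsp) × 2/3 ÷ 8 tbsp/stick × 113.5 g/stick ≈ 32 g

mashed banana: 11 tbsp; rolled oats: 221 g; cream cheese: 529 g; butter: 32 g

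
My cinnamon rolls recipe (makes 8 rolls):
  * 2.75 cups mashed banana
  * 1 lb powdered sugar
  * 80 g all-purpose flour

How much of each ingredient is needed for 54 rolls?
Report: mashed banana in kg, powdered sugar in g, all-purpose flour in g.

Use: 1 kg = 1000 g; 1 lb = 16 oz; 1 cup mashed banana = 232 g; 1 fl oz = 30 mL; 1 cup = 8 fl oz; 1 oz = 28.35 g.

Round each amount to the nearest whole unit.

mashed banana: 4 kg; powdered sugar: 3062 g; all-purpose flour: 540 g

Scaling factor: 54/8 = 27/4 = 6.75.
mashed banana: 2.75 cup × 27/4 × 232 g/cup ÷ 1000 g/kg ≈ 4 kg
powdered sugar: 1 lb × 27/4 × 16 oz/lb × 28.35 g/oz ≈ 3062 g
all-purpose flour: 80 g × 27/4 = 540 g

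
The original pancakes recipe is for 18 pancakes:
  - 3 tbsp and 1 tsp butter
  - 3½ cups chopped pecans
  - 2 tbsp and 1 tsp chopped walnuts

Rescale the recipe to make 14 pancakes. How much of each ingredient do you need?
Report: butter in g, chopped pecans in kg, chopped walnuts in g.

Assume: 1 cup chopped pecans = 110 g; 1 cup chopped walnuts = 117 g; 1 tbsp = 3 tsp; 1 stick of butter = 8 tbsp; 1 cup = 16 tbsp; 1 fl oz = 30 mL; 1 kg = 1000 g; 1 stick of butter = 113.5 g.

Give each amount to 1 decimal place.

Scaling factor: 14/18 = 7/9.
butter: (3 tbsp + 1 tsp = 10/3 tbsp) × 7/9 ÷ 8 tbsp/stick × 113.5 g/stick ≈ 36.8 g
chopped pecans: 3.5 cup × 7/9 × 110 g/cup ÷ 1000 g/kg ≈ 0.3 kg
chopped walnuts: (2 tbsp + 1 tsp = 7/3 tbsp) × 7/9 ÷ 16 tbsp/cup × 117 g/cup ≈ 13.3 g

butter: 36.8 g; chopped pecans: 0.3 kg; chopped walnuts: 13.3 g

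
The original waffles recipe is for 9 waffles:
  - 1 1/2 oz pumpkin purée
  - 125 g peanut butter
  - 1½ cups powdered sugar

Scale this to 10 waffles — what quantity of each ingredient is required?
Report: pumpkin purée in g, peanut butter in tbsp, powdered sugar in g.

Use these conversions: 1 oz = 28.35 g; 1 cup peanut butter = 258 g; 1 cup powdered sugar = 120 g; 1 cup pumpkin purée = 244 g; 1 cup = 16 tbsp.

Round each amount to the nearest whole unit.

Scaling factor: 10/9.
pumpkin purée: 1.5 oz × 10/9 × 28.35 g/oz ≈ 47 g
peanut butter: 125 g × 10/9 ÷ 258 g/cup × 16 tbsp/cup ≈ 9 tbsp
powdered sugar: 1.5 cup × 10/9 × 120 g/cup = 200 g

pumpkin purée: 47 g; peanut butter: 9 tbsp; powdered sugar: 200 g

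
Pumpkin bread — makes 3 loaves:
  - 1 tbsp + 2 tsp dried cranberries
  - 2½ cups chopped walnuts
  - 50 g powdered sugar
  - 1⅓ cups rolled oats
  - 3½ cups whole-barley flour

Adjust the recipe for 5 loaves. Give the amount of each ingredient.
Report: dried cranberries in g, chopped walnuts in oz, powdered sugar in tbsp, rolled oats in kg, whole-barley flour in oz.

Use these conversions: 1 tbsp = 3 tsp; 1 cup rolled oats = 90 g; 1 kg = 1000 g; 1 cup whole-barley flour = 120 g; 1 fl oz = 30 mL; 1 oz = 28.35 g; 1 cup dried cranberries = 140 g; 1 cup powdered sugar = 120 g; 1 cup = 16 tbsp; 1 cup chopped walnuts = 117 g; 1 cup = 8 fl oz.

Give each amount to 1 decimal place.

Scaling factor: 5/3.
dried cranberries: (1 tbsp + 2 tsp = 5/3 tbsp) × 5/3 ÷ 16 tbsp/cup × 140 g/cup ≈ 24.3 g
chopped walnuts: 2.5 cup × 5/3 × 117 g/cup ÷ 28.35 g/oz ≈ 17.2 oz
powdered sugar: 50 g × 5/3 ÷ 120 g/cup × 16 tbsp/cup ≈ 11.1 tbsp
rolled oats: 4/3 cup × 5/3 × 90 g/cup ÷ 1000 g/kg = 0.2 kg
whole-barley flour: 3.5 cup × 5/3 × 120 g/cup ÷ 28.35 g/oz ≈ 24.7 oz

dried cranberries: 24.3 g; chopped walnuts: 17.2 oz; powdered sugar: 11.1 tbsp; rolled oats: 0.2 kg; whole-barley flour: 24.7 oz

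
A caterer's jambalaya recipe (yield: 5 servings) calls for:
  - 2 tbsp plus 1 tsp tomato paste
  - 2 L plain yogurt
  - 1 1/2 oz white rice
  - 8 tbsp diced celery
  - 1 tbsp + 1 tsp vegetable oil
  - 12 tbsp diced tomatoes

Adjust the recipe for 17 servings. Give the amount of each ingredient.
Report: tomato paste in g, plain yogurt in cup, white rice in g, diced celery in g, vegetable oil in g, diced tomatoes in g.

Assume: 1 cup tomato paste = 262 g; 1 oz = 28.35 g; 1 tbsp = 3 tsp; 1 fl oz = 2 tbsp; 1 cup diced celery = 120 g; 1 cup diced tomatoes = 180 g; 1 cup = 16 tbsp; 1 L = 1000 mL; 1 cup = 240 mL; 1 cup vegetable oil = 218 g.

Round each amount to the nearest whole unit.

Scaling factor: 17/5 = 3.4.
tomato paste: (2 tbsp + 1 tsp = 7/3 tbsp) × 17/5 ÷ 16 tbsp/cup × 262 g/cup ≈ 130 g
plain yogurt: 2 L × 17/5 × 1000 mL/L ÷ 240 mL/cup ≈ 28 cup
white rice: 1.5 oz × 17/5 × 28.35 g/oz ≈ 145 g
diced celery: 8 tbsp × 17/5 ÷ 16 tbsp/cup × 120 g/cup = 204 g
vegetable oil: (1 tbsp + 1 tsp = 4/3 tbsp) × 17/5 ÷ 16 tbsp/cup × 218 g/cup ≈ 62 g
diced tomatoes: 12 tbsp × 17/5 ÷ 16 tbsp/cup × 180 g/cup = 459 g

tomato paste: 130 g; plain yogurt: 28 cup; white rice: 145 g; diced celery: 204 g; vegetable oil: 62 g; diced tomatoes: 459 g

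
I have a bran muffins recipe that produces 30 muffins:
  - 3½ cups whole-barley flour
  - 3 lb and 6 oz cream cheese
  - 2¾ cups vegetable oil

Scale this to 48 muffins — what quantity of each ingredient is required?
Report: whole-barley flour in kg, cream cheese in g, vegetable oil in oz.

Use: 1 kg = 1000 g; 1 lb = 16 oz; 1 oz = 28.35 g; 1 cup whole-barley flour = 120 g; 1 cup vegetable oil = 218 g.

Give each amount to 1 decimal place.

Scaling factor: 48/30 = 8/5 = 1.6.
whole-barley flour: 3.5 cup × 8/5 × 120 g/cup ÷ 1000 g/kg ≈ 0.7 kg
cream cheese: (3 lb + 6 oz = 3.375 lb) × 8/5 × 16 oz/lb × 28.35 g/oz ≈ 2449.4 g
vegetable oil: 2.75 cup × 8/5 × 218 g/cup ÷ 28.35 g/oz ≈ 33.8 oz

whole-barley flour: 0.7 kg; cream cheese: 2449.4 g; vegetable oil: 33.8 oz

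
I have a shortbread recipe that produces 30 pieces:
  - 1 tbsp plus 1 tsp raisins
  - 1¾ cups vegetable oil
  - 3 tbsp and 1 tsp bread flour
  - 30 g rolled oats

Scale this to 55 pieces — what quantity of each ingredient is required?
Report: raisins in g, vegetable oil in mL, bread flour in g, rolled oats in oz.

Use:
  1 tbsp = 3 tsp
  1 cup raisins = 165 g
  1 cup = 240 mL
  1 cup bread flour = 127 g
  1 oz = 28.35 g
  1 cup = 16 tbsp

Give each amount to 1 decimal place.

Scaling factor: 55/30 = 11/6.
raisins: (1 tbsp + 1 tsp = 4/3 tbsp) × 11/6 ÷ 16 tbsp/cup × 165 g/cup ≈ 25.2 g
vegetable oil: 1.75 cup × 11/6 × 240 mL/cup = 770.0 mL
bread flour: (3 tbsp + 1 tsp = 10/3 tbsp) × 11/6 ÷ 16 tbsp/cup × 127 g/cup ≈ 48.5 g
rolled oats: 30 g × 11/6 ÷ 28.35 g/oz ≈ 1.9 oz

raisins: 25.2 g; vegetable oil: 770.0 mL; bread flour: 48.5 g; rolled oats: 1.9 oz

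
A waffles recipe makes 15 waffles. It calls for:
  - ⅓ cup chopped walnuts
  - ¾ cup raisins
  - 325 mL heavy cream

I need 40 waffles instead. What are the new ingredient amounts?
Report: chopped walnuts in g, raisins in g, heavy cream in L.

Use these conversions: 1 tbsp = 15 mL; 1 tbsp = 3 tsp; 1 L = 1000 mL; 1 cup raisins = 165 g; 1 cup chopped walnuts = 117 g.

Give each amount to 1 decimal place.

chopped walnuts: 104.0 g; raisins: 330.0 g; heavy cream: 0.9 L

Scaling factor: 40/15 = 8/3.
chopped walnuts: 1/3 cup × 8/3 × 117 g/cup = 104.0 g
raisins: 0.75 cup × 8/3 × 165 g/cup = 330.0 g
heavy cream: 325 mL × 8/3 ÷ 1000 mL/L ≈ 0.9 L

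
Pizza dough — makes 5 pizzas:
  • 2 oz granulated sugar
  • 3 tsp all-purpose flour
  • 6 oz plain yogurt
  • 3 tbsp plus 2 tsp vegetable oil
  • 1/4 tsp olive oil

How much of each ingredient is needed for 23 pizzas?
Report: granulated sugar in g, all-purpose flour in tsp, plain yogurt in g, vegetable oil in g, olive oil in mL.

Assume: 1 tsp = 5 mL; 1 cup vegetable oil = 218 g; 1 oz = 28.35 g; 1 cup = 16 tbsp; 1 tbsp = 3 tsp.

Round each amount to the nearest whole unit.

granulated sugar: 261 g; all-purpose flour: 14 tsp; plain yogurt: 782 g; vegetable oil: 230 g; olive oil: 6 mL

Scaling factor: 23/5 = 4.6.
granulated sugar: 2 oz × 23/5 × 28.35 g/oz ≈ 261 g
all-purpose flour: 3 tsp × 23/5 ≈ 14 tsp
plain yogurt: 6 oz × 23/5 × 28.35 g/oz ≈ 782 g
vegetable oil: (3 tbsp + 2 tsp = 11/3 tbsp) × 23/5 ÷ 16 tbsp/cup × 218 g/cup ≈ 230 g
olive oil: 0.25 tsp × 23/5 × 5 mL/tsp ≈ 6 mL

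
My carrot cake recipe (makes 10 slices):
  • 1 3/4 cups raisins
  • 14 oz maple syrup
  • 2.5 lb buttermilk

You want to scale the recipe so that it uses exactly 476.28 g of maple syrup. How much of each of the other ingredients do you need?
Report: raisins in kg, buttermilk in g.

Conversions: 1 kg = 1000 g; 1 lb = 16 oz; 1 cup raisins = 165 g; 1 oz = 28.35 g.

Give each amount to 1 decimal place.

The original recipe has 396.9 g of maple syrup, so the scaling factor is 476.28 ÷ 396.9 = 6/5 = 1.2.
raisins: 1.75 cup × 6/5 × 165 g/cup ÷ 1000 g/kg ≈ 0.3 kg
buttermilk: 2.5 lb × 6/5 × 16 oz/lb × 28.35 g/oz = 1360.8 g

raisins: 0.3 kg; buttermilk: 1360.8 g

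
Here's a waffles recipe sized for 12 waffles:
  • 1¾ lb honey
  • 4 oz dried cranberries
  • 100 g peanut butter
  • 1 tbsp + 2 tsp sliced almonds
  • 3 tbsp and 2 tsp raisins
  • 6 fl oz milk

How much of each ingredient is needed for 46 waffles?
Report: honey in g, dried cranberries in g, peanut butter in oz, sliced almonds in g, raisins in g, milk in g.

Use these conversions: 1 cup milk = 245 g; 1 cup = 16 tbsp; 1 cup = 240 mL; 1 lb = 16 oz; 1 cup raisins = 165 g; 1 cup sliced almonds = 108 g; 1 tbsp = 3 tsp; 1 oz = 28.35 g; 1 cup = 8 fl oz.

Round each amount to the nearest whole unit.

Scaling factor: 46/12 = 23/6.
honey: 1.75 lb × 23/6 × 16 oz/lb × 28.35 g/oz ≈ 3043 g
dried cranberries: 4 oz × 23/6 × 28.35 g/oz ≈ 435 g
peanut butter: 100 g × 23/6 ÷ 28.35 g/oz ≈ 14 oz
sliced almonds: (1 tbsp + 2 tsp = 5/3 tbsp) × 23/6 ÷ 16 tbsp/cup × 108 g/cup ≈ 43 g
raisins: (3 tbsp + 2 tsp = 11/3 tbsp) × 23/6 ÷ 16 tbsp/cup × 165 g/cup ≈ 145 g
milk: 6 fl oz × 23/6 ÷ 8 fl oz/cup × 245 g/cup ≈ 704 g

honey: 3043 g; dried cranberries: 435 g; peanut butter: 14 oz; sliced almonds: 43 g; raisins: 145 g; milk: 704 g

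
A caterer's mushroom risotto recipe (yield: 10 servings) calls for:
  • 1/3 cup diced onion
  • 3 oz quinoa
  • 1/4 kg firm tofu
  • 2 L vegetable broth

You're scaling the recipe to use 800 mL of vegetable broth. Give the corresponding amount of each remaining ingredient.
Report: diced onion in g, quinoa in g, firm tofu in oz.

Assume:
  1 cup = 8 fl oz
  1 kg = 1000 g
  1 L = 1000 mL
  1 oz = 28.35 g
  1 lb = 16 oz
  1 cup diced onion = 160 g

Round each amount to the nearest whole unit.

The original recipe has 2000 mL of vegetable broth, so the scaling factor is 800 ÷ 2000 = 2/5 = 0.4.
diced onion: 1/3 cup × 2/5 × 160 g/cup ≈ 21 g
quinoa: 3 oz × 2/5 × 28.35 g/oz ≈ 34 g
firm tofu: 0.25 kg × 2/5 × 1000 g/kg ÷ 28.35 g/oz ≈ 4 oz

diced onion: 21 g; quinoa: 34 g; firm tofu: 4 oz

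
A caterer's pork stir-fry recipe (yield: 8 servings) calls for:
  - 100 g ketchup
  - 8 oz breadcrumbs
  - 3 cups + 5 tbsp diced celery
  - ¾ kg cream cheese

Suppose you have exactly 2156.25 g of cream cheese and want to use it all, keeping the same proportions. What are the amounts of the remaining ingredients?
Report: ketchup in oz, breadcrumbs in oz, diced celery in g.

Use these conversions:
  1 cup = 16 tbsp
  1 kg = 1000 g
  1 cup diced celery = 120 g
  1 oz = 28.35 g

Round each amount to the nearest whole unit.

ketchup: 10 oz; breadcrumbs: 23 oz; diced celery: 1143 g

The original recipe has 750 g of cream cheese, so the scaling factor is 2156.25 ÷ 750 = 23/8 = 2.875.
ketchup: 100 g × 23/8 ÷ 28.35 g/oz ≈ 10 oz
breadcrumbs: 8 oz × 23/8 = 23 oz
diced celery: (3 cup + 5 tbsp = 3.3125 cup) × 23/8 × 120 g/cup ≈ 1143 g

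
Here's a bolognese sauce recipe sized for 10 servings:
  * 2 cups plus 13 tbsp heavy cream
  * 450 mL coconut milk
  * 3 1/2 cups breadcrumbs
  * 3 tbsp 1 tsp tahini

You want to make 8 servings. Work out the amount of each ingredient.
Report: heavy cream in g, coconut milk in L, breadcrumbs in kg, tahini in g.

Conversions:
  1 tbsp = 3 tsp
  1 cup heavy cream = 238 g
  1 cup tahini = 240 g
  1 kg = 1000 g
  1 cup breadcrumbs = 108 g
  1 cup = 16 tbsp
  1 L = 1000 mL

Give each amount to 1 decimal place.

Scaling factor: 8/10 = 4/5 = 0.8.
heavy cream: (2 cup + 13 tbsp = 2.8125 cup) × 4/5 × 238 g/cup = 535.5 g
coconut milk: 450 mL × 4/5 ÷ 1000 mL/L ≈ 0.4 L
breadcrumbs: 3.5 cup × 4/5 × 108 g/cup ÷ 1000 g/kg ≈ 0.3 kg
tahini: (3 tbsp + 1 tsp = 10/3 tbsp) × 4/5 ÷ 16 tbsp/cup × 240 g/cup = 40.0 g

heavy cream: 535.5 g; coconut milk: 0.4 L; breadcrumbs: 0.3 kg; tahini: 40.0 g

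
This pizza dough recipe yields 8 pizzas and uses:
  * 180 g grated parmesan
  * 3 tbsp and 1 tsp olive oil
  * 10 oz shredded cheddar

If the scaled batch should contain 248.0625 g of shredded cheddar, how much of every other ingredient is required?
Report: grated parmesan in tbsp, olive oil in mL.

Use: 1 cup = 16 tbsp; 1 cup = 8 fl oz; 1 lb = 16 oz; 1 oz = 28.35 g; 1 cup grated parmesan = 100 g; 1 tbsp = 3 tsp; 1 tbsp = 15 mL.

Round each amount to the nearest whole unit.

The original recipe has 283.5 g of shredded cheddar, so the scaling factor is 248.0625 ÷ 283.5 = 7/8 = 0.875.
grated parmesan: 180 g × 7/8 ÷ 100 g/cup × 16 tbsp/cup ≈ 25 tbsp
olive oil: (3 tbsp + 1 tsp = 10/3 tbsp) × 7/8 × 15 mL/tbsp ≈ 44 mL

grated parmesan: 25 tbsp; olive oil: 44 mL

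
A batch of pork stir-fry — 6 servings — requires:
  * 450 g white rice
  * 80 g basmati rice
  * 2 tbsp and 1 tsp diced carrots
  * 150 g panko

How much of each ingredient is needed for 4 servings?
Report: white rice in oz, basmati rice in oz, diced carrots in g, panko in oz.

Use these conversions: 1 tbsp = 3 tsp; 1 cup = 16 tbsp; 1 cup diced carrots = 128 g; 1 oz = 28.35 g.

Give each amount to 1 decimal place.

white rice: 10.6 oz; basmati rice: 1.9 oz; diced carrots: 12.4 g; panko: 3.5 oz

Scaling factor: 4/6 = 2/3.
white rice: 450 g × 2/3 ÷ 28.35 g/oz ≈ 10.6 oz
basmati rice: 80 g × 2/3 ÷ 28.35 g/oz ≈ 1.9 oz
diced carrots: (2 tbsp + 1 tsp = 7/3 tbsp) × 2/3 ÷ 16 tbsp/cup × 128 g/cup ≈ 12.4 g
panko: 150 g × 2/3 ÷ 28.35 g/oz ≈ 3.5 oz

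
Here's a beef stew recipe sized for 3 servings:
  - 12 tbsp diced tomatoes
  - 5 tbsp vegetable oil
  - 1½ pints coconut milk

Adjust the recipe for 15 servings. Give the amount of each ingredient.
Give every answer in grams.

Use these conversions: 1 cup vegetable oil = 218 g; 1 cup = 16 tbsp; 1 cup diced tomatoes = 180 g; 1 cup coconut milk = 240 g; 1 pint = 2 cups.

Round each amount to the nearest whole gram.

Scaling factor: 15/3 = 5.
diced tomatoes: 12 tbsp × 5 ÷ 16 tbsp/cup × 180 g/cup = 675 g
vegetable oil: 5 tbsp × 5 ÷ 16 tbsp/cup × 218 g/cup ≈ 341 g
coconut milk: 1.5 pint × 5 × 2 cup/pint × 240 g/cup = 3600 g

diced tomatoes: 675 g; vegetable oil: 341 g; coconut milk: 3600 g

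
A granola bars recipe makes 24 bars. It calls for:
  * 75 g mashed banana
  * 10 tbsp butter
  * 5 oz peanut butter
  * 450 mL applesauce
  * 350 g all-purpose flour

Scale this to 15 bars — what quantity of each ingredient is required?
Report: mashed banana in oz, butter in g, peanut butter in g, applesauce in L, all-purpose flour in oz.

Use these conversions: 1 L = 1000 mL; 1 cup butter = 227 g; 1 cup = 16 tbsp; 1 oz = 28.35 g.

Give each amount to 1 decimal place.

Scaling factor: 15/24 = 5/8 = 0.625.
mashed banana: 75 g × 5/8 ÷ 28.35 g/oz ≈ 1.7 oz
butter: 10 tbsp × 5/8 ÷ 16 tbsp/cup × 227 g/cup ≈ 88.7 g
peanut butter: 5 oz × 5/8 × 28.35 g/oz ≈ 88.6 g
applesauce: 450 mL × 5/8 ÷ 1000 mL/L ≈ 0.3 L
all-purpose flour: 350 g × 5/8 ÷ 28.35 g/oz ≈ 7.7 oz

mashed banana: 1.7 oz; butter: 88.7 g; peanut butter: 88.6 g; applesauce: 0.3 L; all-purpose flour: 7.7 oz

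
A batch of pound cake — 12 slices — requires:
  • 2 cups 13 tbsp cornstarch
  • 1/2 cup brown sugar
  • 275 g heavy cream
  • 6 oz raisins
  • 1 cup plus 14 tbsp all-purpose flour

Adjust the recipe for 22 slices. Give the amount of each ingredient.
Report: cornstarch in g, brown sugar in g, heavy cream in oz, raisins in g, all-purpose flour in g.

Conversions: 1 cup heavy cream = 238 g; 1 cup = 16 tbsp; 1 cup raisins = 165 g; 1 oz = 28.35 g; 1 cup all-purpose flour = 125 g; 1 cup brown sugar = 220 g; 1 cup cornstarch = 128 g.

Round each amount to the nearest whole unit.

cornstarch: 660 g; brown sugar: 202 g; heavy cream: 18 oz; raisins: 312 g; all-purpose flour: 430 g

Scaling factor: 22/12 = 11/6.
cornstarch: (2 cup + 13 tbsp = 2.8125 cup) × 11/6 × 128 g/cup = 660 g
brown sugar: 0.5 cup × 11/6 × 220 g/cup ≈ 202 g
heavy cream: 275 g × 11/6 ÷ 28.35 g/oz ≈ 18 oz
raisins: 6 oz × 11/6 × 28.35 g/oz ≈ 312 g
all-purpose flour: (1 cup + 14 tbsp = 1.875 cup) × 11/6 × 125 g/cup ≈ 430 g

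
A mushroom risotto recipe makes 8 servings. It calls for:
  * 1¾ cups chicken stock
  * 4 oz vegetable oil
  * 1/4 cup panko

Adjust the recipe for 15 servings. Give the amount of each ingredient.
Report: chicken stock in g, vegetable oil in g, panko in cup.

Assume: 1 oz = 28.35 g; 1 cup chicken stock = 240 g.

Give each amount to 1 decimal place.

Scaling factor: 15/8 = 1.875.
chicken stock: 1.75 cup × 15/8 × 240 g/cup = 787.5 g
vegetable oil: 4 oz × 15/8 × 28.35 g/oz ≈ 212.6 g
panko: 0.25 cup × 15/8 ≈ 0.5 cup

chicken stock: 787.5 g; vegetable oil: 212.6 g; panko: 0.5 cup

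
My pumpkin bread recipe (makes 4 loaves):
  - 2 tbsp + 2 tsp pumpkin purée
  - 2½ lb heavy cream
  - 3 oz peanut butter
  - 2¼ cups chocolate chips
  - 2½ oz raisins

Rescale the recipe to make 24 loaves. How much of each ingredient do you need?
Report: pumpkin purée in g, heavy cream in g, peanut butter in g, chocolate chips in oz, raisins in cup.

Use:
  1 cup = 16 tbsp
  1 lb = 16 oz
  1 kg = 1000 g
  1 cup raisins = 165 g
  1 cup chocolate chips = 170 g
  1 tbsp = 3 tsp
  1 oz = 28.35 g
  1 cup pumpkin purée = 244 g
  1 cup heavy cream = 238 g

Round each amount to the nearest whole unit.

pumpkin purée: 244 g; heavy cream: 6804 g; peanut butter: 510 g; chocolate chips: 81 oz; raisins: 3 cup

Scaling factor: 24/4 = 6.
pumpkin purée: (2 tbsp + 2 tsp = 8/3 tbsp) × 6 ÷ 16 tbsp/cup × 244 g/cup = 244 g
heavy cream: 2.5 lb × 6 × 16 oz/lb × 28.35 g/oz = 6804 g
peanut butter: 3 oz × 6 × 28.35 g/oz ≈ 510 g
chocolate chips: 2.25 cup × 6 × 170 g/cup ÷ 28.35 g/oz ≈ 81 oz
raisins: 2.5 oz × 6 × 28.35 g/oz ÷ 165 g/cup ≈ 3 cup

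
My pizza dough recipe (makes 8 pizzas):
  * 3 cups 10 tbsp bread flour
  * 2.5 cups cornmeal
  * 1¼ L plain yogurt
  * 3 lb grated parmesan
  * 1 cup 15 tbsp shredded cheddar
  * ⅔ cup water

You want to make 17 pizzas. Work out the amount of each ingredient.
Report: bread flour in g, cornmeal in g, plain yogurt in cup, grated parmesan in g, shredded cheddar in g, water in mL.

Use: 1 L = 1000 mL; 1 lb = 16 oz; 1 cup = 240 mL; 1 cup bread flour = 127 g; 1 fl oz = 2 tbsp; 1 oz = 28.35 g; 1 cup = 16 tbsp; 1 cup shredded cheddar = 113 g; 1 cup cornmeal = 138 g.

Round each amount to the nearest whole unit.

Scaling factor: 17/8 = 2.125.
bread flour: (3 cup + 10 tbsp = 3.625 cup) × 17/8 × 127 g/cup ≈ 978 g
cornmeal: 2.5 cup × 17/8 × 138 g/cup ≈ 733 g
plain yogurt: 1.25 L × 17/8 × 1000 mL/L ÷ 240 mL/cup ≈ 11 cup
grated parmesan: 3 lb × 17/8 × 16 oz/lb × 28.35 g/oz ≈ 2892 g
shredded cheddar: (1 cup + 15 tbsp = 1.9375 cup) × 17/8 × 113 g/cup ≈ 465 g
water: 2/3 cup × 17/8 × 240 mL/cup = 340 mL

bread flour: 978 g; cornmeal: 733 g; plain yogurt: 11 cup; grated parmesan: 2892 g; shredded cheddar: 465 g; water: 340 mL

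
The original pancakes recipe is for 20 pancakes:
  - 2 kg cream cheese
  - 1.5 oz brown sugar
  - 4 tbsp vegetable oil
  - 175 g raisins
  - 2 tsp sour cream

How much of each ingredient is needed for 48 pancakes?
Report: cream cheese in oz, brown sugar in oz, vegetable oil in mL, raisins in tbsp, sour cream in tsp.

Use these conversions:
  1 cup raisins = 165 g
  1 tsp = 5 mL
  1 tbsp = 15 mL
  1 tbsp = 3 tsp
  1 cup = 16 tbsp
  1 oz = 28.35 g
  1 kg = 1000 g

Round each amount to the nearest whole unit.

cream cheese: 169 oz; brown sugar: 4 oz; vegetable oil: 144 mL; raisins: 41 tbsp; sour cream: 5 tsp

Scaling factor: 48/20 = 12/5 = 2.4.
cream cheese: 2 kg × 12/5 × 1000 g/kg ÷ 28.35 g/oz ≈ 169 oz
brown sugar: 1.5 oz × 12/5 ≈ 4 oz
vegetable oil: 4 tbsp × 12/5 × 15 mL/tbsp = 144 mL
raisins: 175 g × 12/5 ÷ 165 g/cup × 16 tbsp/cup ≈ 41 tbsp
sour cream: 2 tsp × 12/5 ≈ 5 tsp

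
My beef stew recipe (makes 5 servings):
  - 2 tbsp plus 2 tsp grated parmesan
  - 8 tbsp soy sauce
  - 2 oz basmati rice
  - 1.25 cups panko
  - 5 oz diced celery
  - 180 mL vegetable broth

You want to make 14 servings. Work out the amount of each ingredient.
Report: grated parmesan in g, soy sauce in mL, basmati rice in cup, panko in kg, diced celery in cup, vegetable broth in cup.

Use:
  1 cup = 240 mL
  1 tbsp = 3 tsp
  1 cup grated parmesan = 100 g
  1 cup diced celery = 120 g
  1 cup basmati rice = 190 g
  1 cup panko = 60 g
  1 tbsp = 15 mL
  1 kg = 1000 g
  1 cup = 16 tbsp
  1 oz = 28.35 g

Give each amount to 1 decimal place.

grated parmesan: 46.7 g; soy sauce: 336.0 mL; basmati rice: 0.8 cup; panko: 0.2 kg; diced celery: 3.3 cup; vegetable broth: 2.1 cup

Scaling factor: 14/5 = 2.8.
grated parmesan: (2 tbsp + 2 tsp = 8/3 tbsp) × 14/5 ÷ 16 tbsp/cup × 100 g/cup ≈ 46.7 g
soy sauce: 8 tbsp × 14/5 × 15 mL/tbsp = 336.0 mL
basmati rice: 2 oz × 14/5 × 28.35 g/oz ÷ 190 g/cup ≈ 0.8 cup
panko: 1.25 cup × 14/5 × 60 g/cup ÷ 1000 g/kg ≈ 0.2 kg
diced celery: 5 oz × 14/5 × 28.35 g/oz ÷ 120 g/cup ≈ 3.3 cup
vegetable broth: 180 mL × 14/5 ÷ 240 mL/cup = 2.1 cup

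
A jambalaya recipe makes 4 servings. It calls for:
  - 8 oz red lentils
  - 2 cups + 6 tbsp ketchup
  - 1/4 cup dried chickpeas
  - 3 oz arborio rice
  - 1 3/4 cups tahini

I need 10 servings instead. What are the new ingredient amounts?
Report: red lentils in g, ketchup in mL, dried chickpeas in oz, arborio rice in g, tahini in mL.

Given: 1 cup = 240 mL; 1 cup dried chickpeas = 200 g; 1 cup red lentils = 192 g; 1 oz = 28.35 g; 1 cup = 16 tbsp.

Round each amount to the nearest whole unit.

Scaling factor: 10/4 = 5/2 = 2.5.
red lentils: 8 oz × 5/2 × 28.35 g/oz = 567 g
ketchup: (2 cup + 6 tbsp = 2.375 cup) × 5/2 × 240 mL/cup = 1425 mL
dried chickpeas: 0.25 cup × 5/2 × 200 g/cup ÷ 28.35 g/oz ≈ 4 oz
arborio rice: 3 oz × 5/2 × 28.35 g/oz ≈ 213 g
tahini: 1.75 cup × 5/2 × 240 mL/cup = 1050 mL

red lentils: 567 g; ketchup: 1425 mL; dried chickpeas: 4 oz; arborio rice: 213 g; tahini: 1050 mL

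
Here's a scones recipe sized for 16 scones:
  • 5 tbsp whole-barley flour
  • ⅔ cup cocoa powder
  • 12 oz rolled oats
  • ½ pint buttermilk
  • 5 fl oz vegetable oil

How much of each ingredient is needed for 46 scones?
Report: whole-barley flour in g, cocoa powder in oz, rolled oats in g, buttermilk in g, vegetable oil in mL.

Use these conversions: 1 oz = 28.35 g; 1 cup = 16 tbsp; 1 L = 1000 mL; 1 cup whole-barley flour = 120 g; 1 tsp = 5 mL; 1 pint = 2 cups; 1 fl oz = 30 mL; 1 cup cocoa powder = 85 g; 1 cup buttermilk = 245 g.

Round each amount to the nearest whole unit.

Scaling factor: 46/16 = 23/8 = 2.875.
whole-barley flour: 5 tbsp × 23/8 ÷ 16 tbsp/cup × 120 g/cup ≈ 108 g
cocoa powder: 2/3 cup × 23/8 × 85 g/cup ÷ 28.35 g/oz ≈ 6 oz
rolled oats: 12 oz × 23/8 × 28.35 g/oz ≈ 978 g
buttermilk: 0.5 pint × 23/8 × 2 cup/pint × 245 g/cup ≈ 704 g
vegetable oil: 5 fl oz × 23/8 × 30 mL/fl oz ≈ 431 mL

whole-barley flour: 108 g; cocoa powder: 6 oz; rolled oats: 978 g; buttermilk: 704 g; vegetable oil: 431 mL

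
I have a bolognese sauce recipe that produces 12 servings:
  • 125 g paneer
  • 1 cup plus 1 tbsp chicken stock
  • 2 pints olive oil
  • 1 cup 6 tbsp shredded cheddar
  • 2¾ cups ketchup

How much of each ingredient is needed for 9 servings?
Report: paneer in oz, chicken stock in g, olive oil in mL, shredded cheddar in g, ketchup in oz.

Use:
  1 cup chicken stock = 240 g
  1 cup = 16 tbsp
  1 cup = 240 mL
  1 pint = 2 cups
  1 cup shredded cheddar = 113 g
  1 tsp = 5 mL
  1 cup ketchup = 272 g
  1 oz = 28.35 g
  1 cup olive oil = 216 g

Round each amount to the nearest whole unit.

paneer: 3 oz; chicken stock: 191 g; olive oil: 720 mL; shredded cheddar: 117 g; ketchup: 20 oz

Scaling factor: 9/12 = 3/4 = 0.75.
paneer: 125 g × 3/4 ÷ 28.35 g/oz ≈ 3 oz
chicken stock: (1 cup + 1 tbsp = 1.0625 cup) × 3/4 × 240 g/cup ≈ 191 g
olive oil: 2 pint × 3/4 × 2 cup/pint × 240 mL/cup = 720 mL
shredded cheddar: (1 cup + 6 tbsp = 1.375 cup) × 3/4 × 113 g/cup ≈ 117 g
ketchup: 2.75 cup × 3/4 × 272 g/cup ÷ 28.35 g/oz ≈ 20 oz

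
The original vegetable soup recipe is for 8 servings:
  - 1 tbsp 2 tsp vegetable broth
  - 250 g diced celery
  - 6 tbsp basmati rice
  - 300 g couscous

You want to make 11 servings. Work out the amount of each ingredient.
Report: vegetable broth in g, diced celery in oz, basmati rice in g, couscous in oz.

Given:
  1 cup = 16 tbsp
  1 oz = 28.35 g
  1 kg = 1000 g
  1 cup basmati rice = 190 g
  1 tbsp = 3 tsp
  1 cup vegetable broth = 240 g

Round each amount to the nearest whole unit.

Scaling factor: 11/8 = 1.375.
vegetable broth: (1 tbsp + 2 tsp = 5/3 tbsp) × 11/8 ÷ 16 tbsp/cup × 240 g/cup ≈ 34 g
diced celery: 250 g × 11/8 ÷ 28.35 g/oz ≈ 12 oz
basmati rice: 6 tbsp × 11/8 ÷ 16 tbsp/cup × 190 g/cup ≈ 98 g
couscous: 300 g × 11/8 ÷ 28.35 g/oz ≈ 15 oz

vegetable broth: 34 g; diced celery: 12 oz; basmati rice: 98 g; couscous: 15 oz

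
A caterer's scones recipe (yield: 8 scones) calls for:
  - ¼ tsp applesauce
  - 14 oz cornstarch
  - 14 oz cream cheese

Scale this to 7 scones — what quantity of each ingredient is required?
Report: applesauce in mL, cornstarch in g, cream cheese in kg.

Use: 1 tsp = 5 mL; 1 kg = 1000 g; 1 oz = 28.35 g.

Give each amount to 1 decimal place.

Scaling factor: 7/8 = 0.875.
applesauce: 0.25 tsp × 7/8 × 5 mL/tsp ≈ 1.1 mL
cornstarch: 14 oz × 7/8 × 28.35 g/oz ≈ 347.3 g
cream cheese: 14 oz × 7/8 × 28.35 g/oz ÷ 1000 g/kg ≈ 0.3 kg

applesauce: 1.1 mL; cornstarch: 347.3 g; cream cheese: 0.3 kg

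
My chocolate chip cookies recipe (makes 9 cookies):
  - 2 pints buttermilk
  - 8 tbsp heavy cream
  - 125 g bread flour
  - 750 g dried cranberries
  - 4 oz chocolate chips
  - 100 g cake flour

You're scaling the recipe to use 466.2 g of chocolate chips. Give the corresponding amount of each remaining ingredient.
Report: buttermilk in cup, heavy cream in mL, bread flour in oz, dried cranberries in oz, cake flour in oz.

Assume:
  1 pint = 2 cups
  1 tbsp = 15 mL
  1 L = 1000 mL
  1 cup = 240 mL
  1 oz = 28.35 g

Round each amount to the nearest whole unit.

buttermilk: 16 cup; heavy cream: 493 mL; bread flour: 18 oz; dried cranberries: 109 oz; cake flour: 15 oz

The original recipe has 113.4 g of chocolate chips, so the scaling factor is 466.2 ÷ 113.4 = 37/9.
buttermilk: 2 pint × 37/9 × 2 cup/pint ≈ 16 cup
heavy cream: 8 tbsp × 37/9 × 15 mL/tbsp ≈ 493 mL
bread flour: 125 g × 37/9 ÷ 28.35 g/oz ≈ 18 oz
dried cranberries: 750 g × 37/9 ÷ 28.35 g/oz ≈ 109 oz
cake flour: 100 g × 37/9 ÷ 28.35 g/oz ≈ 15 oz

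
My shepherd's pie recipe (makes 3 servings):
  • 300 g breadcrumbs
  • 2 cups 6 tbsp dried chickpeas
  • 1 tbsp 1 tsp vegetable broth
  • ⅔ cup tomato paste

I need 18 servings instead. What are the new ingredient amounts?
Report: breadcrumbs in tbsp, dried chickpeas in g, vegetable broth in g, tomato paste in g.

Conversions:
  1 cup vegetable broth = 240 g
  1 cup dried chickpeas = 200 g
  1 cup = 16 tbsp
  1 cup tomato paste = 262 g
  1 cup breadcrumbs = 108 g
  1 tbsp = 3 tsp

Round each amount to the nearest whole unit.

Scaling factor: 18/3 = 6.
breadcrumbs: 300 g × 6 ÷ 108 g/cup × 16 tbsp/cup ≈ 267 tbsp
dried chickpeas: (2 cup + 6 tbsp = 2.375 cup) × 6 × 200 g/cup = 2850 g
vegetable broth: (1 tbsp + 1 tsp = 4/3 tbsp) × 6 ÷ 16 tbsp/cup × 240 g/cup = 120 g
tomato paste: 2/3 cup × 6 × 262 g/cup = 1048 g

breadcrumbs: 267 tbsp; dried chickpeas: 2850 g; vegetable broth: 120 g; tomato paste: 1048 g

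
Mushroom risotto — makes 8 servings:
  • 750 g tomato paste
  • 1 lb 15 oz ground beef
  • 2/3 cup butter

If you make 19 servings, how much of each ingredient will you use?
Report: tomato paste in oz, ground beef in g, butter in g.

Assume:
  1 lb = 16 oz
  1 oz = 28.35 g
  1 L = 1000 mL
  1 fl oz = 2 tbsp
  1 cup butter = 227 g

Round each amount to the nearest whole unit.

Scaling factor: 19/8 = 2.375.
tomato paste: 750 g × 19/8 ÷ 28.35 g/oz ≈ 63 oz
ground beef: (1 lb + 15 oz = 1.9375 lb) × 19/8 × 16 oz/lb × 28.35 g/oz ≈ 2087 g
butter: 2/3 cup × 19/8 × 227 g/cup ≈ 359 g

tomato paste: 63 oz; ground beef: 2087 g; butter: 359 g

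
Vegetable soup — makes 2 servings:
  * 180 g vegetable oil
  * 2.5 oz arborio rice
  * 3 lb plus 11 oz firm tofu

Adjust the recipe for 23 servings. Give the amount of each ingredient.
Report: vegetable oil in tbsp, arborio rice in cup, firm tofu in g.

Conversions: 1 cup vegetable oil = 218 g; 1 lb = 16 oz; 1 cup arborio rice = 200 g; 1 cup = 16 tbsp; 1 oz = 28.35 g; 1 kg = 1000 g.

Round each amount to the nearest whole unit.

vegetable oil: 152 tbsp; arborio rice: 4 cup; firm tofu: 19235 g

Scaling factor: 23/2 = 11.5.
vegetable oil: 180 g × 23/2 ÷ 218 g/cup × 16 tbsp/cup ≈ 152 tbsp
arborio rice: 2.5 oz × 23/2 × 28.35 g/oz ÷ 200 g/cup ≈ 4 cup
firm tofu: (3 lb + 11 oz = 3.6875 lb) × 23/2 × 16 oz/lb × 28.35 g/oz ≈ 19235 g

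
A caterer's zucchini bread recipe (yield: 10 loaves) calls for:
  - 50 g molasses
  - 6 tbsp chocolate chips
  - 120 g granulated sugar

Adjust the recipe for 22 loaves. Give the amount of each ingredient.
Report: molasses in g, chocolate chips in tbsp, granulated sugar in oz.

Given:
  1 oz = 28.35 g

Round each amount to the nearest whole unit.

Scaling factor: 22/10 = 11/5 = 2.2.
molasses: 50 g × 11/5 = 110 g
chocolate chips: 6 tbsp × 11/5 ≈ 13 tbsp
granulated sugar: 120 g × 11/5 ÷ 28.35 g/oz ≈ 9 oz

molasses: 110 g; chocolate chips: 13 tbsp; granulated sugar: 9 oz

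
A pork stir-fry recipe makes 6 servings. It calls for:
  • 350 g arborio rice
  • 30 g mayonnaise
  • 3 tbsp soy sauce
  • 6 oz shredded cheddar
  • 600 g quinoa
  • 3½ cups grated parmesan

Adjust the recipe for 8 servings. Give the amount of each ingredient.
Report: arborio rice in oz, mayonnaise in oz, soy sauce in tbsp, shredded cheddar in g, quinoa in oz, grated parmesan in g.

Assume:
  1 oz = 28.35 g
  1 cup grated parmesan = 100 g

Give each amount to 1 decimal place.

arborio rice: 16.5 oz; mayonnaise: 1.4 oz; soy sauce: 4.0 tbsp; shredded cheddar: 226.8 g; quinoa: 28.2 oz; grated parmesan: 466.7 g

Scaling factor: 8/6 = 4/3.
arborio rice: 350 g × 4/3 ÷ 28.35 g/oz ≈ 16.5 oz
mayonnaise: 30 g × 4/3 ÷ 28.35 g/oz ≈ 1.4 oz
soy sauce: 3 tbsp × 4/3 = 4.0 tbsp
shredded cheddar: 6 oz × 4/3 × 28.35 g/oz = 226.8 g
quinoa: 600 g × 4/3 ÷ 28.35 g/oz ≈ 28.2 oz
grated parmesan: 3.5 cup × 4/3 × 100 g/cup ≈ 466.7 g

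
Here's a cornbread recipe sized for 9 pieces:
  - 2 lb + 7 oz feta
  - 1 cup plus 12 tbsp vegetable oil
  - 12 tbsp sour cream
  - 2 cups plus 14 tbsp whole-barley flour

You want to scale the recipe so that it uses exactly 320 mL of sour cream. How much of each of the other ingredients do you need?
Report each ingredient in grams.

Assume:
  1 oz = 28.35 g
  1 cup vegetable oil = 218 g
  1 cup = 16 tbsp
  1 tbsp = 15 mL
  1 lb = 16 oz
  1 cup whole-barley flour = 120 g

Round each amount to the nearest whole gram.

feta: 1966 g; vegetable oil: 678 g; whole-barley flour: 613 g

The original recipe has 180 mL of sour cream, so the scaling factor is 320 ÷ 180 = 16/9.
feta: (2 lb + 7 oz = 2.4375 lb) × 16/9 × 16 oz/lb × 28.35 g/oz ≈ 1966 g
vegetable oil: (1 cup + 12 tbsp = 1.75 cup) × 16/9 × 218 g/cup ≈ 678 g
whole-barley flour: (2 cup + 14 tbsp = 2.875 cup) × 16/9 × 120 g/cup ≈ 613 g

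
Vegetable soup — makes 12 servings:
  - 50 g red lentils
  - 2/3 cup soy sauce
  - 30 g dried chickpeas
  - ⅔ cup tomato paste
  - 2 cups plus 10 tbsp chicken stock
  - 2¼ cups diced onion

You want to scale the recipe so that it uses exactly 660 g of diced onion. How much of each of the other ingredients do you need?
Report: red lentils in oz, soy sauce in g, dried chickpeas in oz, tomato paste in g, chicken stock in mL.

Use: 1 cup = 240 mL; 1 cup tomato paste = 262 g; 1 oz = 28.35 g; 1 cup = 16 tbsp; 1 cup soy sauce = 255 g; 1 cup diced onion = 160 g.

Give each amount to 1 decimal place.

The original recipe has 360 g of diced onion, so the scaling factor is 660 ÷ 360 = 11/6.
red lentils: 50 g × 11/6 ÷ 28.35 g/oz ≈ 3.2 oz
soy sauce: 2/3 cup × 11/6 × 255 g/cup ≈ 311.7 g
dried chickpeas: 30 g × 11/6 ÷ 28.35 g/oz ≈ 1.9 oz
tomato paste: 2/3 cup × 11/6 × 262 g/cup ≈ 320.2 g
chicken stock: (2 cup + 10 tbsp = 2.625 cup) × 11/6 × 240 mL/cup = 1155.0 mL

red lentils: 3.2 oz; soy sauce: 311.7 g; dried chickpeas: 1.9 oz; tomato paste: 320.2 g; chicken stock: 1155.0 mL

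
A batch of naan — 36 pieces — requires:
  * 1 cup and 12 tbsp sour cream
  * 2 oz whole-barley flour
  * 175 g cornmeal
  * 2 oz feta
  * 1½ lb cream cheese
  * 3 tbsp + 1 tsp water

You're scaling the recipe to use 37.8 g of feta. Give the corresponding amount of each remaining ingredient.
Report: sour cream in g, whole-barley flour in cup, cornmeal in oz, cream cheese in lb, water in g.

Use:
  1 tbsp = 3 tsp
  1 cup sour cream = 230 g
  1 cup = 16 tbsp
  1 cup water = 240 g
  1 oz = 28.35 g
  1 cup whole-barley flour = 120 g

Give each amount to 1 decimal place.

sour cream: 268.3 g; whole-barley flour: 0.3 cup; cornmeal: 4.1 oz; cream cheese: 1.0 lb; water: 33.3 g

The original recipe has 56.7 g of feta, so the scaling factor is 37.8 ÷ 56.7 = 2/3.
sour cream: (1 cup + 12 tbsp = 1.75 cup) × 2/3 × 230 g/cup ≈ 268.3 g
whole-barley flour: 2 oz × 2/3 × 28.35 g/oz ÷ 120 g/cup ≈ 0.3 cup
cornmeal: 175 g × 2/3 ÷ 28.35 g/oz ≈ 4.1 oz
cream cheese: 1.5 lb × 2/3 = 1.0 lb
water: (3 tbsp + 1 tsp = 10/3 tbsp) × 2/3 ÷ 16 tbsp/cup × 240 g/cup ≈ 33.3 g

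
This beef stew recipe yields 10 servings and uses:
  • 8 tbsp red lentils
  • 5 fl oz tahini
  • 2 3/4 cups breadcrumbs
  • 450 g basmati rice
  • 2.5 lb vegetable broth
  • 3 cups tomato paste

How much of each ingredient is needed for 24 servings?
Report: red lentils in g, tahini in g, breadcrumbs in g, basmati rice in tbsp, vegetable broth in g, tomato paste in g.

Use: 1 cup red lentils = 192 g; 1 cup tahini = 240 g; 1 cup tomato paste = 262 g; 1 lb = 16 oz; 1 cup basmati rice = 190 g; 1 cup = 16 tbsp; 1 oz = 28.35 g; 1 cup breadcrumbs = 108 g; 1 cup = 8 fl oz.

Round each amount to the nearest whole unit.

red lentils: 230 g; tahini: 360 g; breadcrumbs: 713 g; basmati rice: 91 tbsp; vegetable broth: 2722 g; tomato paste: 1886 g

Scaling factor: 24/10 = 12/5 = 2.4.
red lentils: 8 tbsp × 12/5 ÷ 16 tbsp/cup × 192 g/cup ≈ 230 g
tahini: 5 fl oz × 12/5 ÷ 8 fl oz/cup × 240 g/cup = 360 g
breadcrumbs: 2.75 cup × 12/5 × 108 g/cup ≈ 713 g
basmati rice: 450 g × 12/5 ÷ 190 g/cup × 16 tbsp/cup ≈ 91 tbsp
vegetable broth: 2.5 lb × 12/5 × 16 oz/lb × 28.35 g/oz ≈ 2722 g
tomato paste: 3 cup × 12/5 × 262 g/cup ≈ 1886 g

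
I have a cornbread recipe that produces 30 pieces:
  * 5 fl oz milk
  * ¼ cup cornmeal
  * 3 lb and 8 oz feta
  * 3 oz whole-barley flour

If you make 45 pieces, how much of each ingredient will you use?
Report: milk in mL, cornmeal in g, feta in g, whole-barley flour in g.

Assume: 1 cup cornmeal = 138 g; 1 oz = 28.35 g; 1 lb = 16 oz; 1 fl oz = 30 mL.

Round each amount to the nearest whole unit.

Scaling factor: 45/30 = 3/2 = 1.5.
milk: 5 fl oz × 3/2 × 30 mL/fl oz = 225 mL
cornmeal: 0.25 cup × 3/2 × 138 g/cup ≈ 52 g
feta: (3 lb + 8 oz = 3.5 lb) × 3/2 × 16 oz/lb × 28.35 g/oz ≈ 2381 g
whole-barley flour: 3 oz × 3/2 × 28.35 g/oz ≈ 128 g

milk: 225 mL; cornmeal: 52 g; feta: 2381 g; whole-barley flour: 128 g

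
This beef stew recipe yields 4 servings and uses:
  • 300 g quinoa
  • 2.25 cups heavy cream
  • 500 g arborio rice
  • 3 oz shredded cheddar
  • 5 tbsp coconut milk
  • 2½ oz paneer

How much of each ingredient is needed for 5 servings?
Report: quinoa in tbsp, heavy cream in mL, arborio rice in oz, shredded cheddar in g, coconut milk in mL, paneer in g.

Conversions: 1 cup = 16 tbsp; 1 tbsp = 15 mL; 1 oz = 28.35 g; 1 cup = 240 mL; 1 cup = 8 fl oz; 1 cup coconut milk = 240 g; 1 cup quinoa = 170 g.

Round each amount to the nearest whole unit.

quinoa: 35 tbsp; heavy cream: 675 mL; arborio rice: 22 oz; shredded cheddar: 106 g; coconut milk: 94 mL; paneer: 89 g

Scaling factor: 5/4 = 1.25.
quinoa: 300 g × 5/4 ÷ 170 g/cup × 16 tbsp/cup ≈ 35 tbsp
heavy cream: 2.25 cup × 5/4 × 240 mL/cup = 675 mL
arborio rice: 500 g × 5/4 ÷ 28.35 g/oz ≈ 22 oz
shredded cheddar: 3 oz × 5/4 × 28.35 g/oz ≈ 106 g
coconut milk: 5 tbsp × 5/4 × 15 mL/tbsp ≈ 94 mL
paneer: 2.5 oz × 5/4 × 28.35 g/oz ≈ 89 g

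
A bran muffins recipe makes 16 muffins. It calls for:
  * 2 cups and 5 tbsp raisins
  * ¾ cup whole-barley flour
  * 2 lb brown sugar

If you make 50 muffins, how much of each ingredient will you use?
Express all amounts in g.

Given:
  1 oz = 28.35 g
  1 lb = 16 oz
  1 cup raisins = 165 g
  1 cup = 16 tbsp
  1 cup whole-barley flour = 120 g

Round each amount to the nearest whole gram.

Scaling factor: 50/16 = 25/8 = 3.125.
raisins: (2 cup + 5 tbsp = 2.3125 cup) × 25/8 × 165 g/cup ≈ 1192 g
whole-barley flour: 0.75 cup × 25/8 × 120 g/cup ≈ 281 g
brown sugar: 2 lb × 25/8 × 16 oz/lb × 28.35 g/oz = 2835 g

raisins: 1192 g; whole-barley flour: 281 g; brown sugar: 2835 g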